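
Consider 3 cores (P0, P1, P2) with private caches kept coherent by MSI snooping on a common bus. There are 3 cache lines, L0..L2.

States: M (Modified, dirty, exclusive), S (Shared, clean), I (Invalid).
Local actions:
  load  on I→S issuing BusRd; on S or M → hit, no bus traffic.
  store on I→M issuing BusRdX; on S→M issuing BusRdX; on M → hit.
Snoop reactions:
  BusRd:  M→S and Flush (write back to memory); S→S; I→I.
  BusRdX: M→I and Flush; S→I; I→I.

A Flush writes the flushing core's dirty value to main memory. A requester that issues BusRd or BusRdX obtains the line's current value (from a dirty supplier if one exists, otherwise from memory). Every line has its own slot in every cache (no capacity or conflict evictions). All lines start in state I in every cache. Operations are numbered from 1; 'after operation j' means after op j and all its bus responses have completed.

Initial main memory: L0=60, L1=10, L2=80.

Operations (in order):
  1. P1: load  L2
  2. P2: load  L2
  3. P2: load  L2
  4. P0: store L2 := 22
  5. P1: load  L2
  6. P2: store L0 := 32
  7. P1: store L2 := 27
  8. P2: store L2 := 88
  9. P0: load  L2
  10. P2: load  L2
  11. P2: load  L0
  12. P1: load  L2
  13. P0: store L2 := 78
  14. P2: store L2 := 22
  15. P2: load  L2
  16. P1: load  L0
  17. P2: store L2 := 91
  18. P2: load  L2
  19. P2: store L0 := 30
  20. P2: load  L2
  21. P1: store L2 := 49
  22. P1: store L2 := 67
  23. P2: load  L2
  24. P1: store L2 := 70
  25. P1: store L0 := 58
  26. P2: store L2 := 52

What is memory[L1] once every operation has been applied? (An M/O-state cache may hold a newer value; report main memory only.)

memory[L1] = 10

[1] P1: load  L2 | P0:I, P1:S(80), P2:I | bus: BusRd
[2] P2: load  L2 | P0:I, P1:S(80), P2:S(80) | bus: BusRd
[3] P2: load  L2 | P0:I, P1:S(80), P2:S(80) | bus: none
[4] P0: store L2 := 22 | P0:M(22), P1:I, P2:I | bus: BusRdX
[5] P1: load  L2 | P0:S(22), P1:S(22), P2:I | bus: BusRd,Flush
[6] P2: store L0 := 32 | P0:I, P1:I, P2:M(32) | bus: BusRdX
[7] P1: store L2 := 27 | P0:I, P1:M(27), P2:I | bus: BusRdX
[8] P2: store L2 := 88 | P0:I, P1:I, P2:M(88) | bus: BusRdX,Flush
[9] P0: load  L2 | P0:S(88), P1:I, P2:S(88) | bus: BusRd,Flush
[10] P2: load  L2 | P0:S(88), P1:I, P2:S(88) | bus: none
[11] P2: load  L0 | P0:I, P1:I, P2:M(32) | bus: none
[12] P1: load  L2 | P0:S(88), P1:S(88), P2:S(88) | bus: BusRd
[13] P0: store L2 := 78 | P0:M(78), P1:I, P2:I | bus: BusRdX
[14] P2: store L2 := 22 | P0:I, P1:I, P2:M(22) | bus: BusRdX,Flush
[15] P2: load  L2 | P0:I, P1:I, P2:M(22) | bus: none
[16] P1: load  L0 | P0:I, P1:S(32), P2:S(32) | bus: BusRd,Flush
[17] P2: store L2 := 91 | P0:I, P1:I, P2:M(91) | bus: none
[18] P2: load  L2 | P0:I, P1:I, P2:M(91) | bus: none
[19] P2: store L0 := 30 | P0:I, P1:I, P2:M(30) | bus: BusRdX
[20] P2: load  L2 | P0:I, P1:I, P2:M(91) | bus: none
[21] P1: store L2 := 49 | P0:I, P1:M(49), P2:I | bus: BusRdX,Flush
[22] P1: store L2 := 67 | P0:I, P1:M(67), P2:I | bus: none
[23] P2: load  L2 | P0:I, P1:S(67), P2:S(67) | bus: BusRd,Flush
[24] P1: store L2 := 70 | P0:I, P1:M(70), P2:I | bus: BusRdX
[25] P1: store L0 := 58 | P0:I, P1:M(58), P2:I | bus: BusRdX,Flush
[26] P2: store L2 := 52 | P0:I, P1:I, P2:M(52) | bus: BusRdX,Flush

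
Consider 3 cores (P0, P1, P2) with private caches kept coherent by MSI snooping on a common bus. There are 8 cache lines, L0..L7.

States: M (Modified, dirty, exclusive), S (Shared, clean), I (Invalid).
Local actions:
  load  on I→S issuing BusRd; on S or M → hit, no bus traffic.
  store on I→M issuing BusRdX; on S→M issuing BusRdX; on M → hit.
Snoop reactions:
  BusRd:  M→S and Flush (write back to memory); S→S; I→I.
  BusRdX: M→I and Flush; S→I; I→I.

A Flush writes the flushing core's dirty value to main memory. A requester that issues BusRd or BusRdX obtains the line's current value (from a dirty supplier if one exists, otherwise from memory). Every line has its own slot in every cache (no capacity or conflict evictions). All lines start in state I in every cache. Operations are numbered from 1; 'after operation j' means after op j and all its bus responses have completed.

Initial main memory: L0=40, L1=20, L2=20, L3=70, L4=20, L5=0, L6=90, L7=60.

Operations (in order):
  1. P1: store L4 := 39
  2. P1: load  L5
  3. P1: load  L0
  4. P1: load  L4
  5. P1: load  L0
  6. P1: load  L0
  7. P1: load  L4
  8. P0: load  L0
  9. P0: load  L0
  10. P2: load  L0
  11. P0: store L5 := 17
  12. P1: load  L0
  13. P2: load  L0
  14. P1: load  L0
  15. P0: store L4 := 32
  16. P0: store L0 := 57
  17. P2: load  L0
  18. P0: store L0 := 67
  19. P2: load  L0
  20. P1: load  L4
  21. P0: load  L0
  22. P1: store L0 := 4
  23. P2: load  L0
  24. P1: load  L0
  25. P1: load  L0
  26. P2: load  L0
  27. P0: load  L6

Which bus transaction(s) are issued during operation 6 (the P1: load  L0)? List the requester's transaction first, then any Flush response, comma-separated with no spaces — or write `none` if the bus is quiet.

bus = none

step 1: P1: store L4 := 39  ⟶  IMI  (L4)  txn=BusRdX  M[L4]=20
step 2: P1: load  L5  ⟶  ISI  (L5)  txn=BusRd  M[L5]=0
step 3: P1: load  L0  ⟶  ISI  (L0)  txn=BusRd  M[L0]=40
step 4: P1: load  L4  ⟶  IMI  (L4)  txn=∅  M[L4]=20
step 5: P1: load  L0  ⟶  ISI  (L0)  txn=∅  M[L0]=40
step 6: P1: load  L0  ⟶  ISI  (L0)  txn=∅  M[L0]=40
step 7: P1: load  L4  ⟶  IMI  (L4)  txn=∅  M[L4]=20
step 8: P0: load  L0  ⟶  SSI  (L0)  txn=BusRd  M[L0]=40
step 9: P0: load  L0  ⟶  SSI  (L0)  txn=∅  M[L0]=40
step 10: P2: load  L0  ⟶  SSS  (L0)  txn=BusRd  M[L0]=40
step 11: P0: store L5 := 17  ⟶  MII  (L5)  txn=BusRdX  M[L5]=0
step 12: P1: load  L0  ⟶  SSS  (L0)  txn=∅  M[L0]=40
step 13: P2: load  L0  ⟶  SSS  (L0)  txn=∅  M[L0]=40
step 14: P1: load  L0  ⟶  SSS  (L0)  txn=∅  M[L0]=40
step 15: P0: store L4 := 32  ⟶  MII  (L4)  txn=BusRdX+Flush  M[L4]=39
step 16: P0: store L0 := 57  ⟶  MII  (L0)  txn=BusRdX  M[L0]=40
step 17: P2: load  L0  ⟶  SIS  (L0)  txn=BusRd+Flush  M[L0]=57
step 18: P0: store L0 := 67  ⟶  MII  (L0)  txn=BusRdX  M[L0]=57
step 19: P2: load  L0  ⟶  SIS  (L0)  txn=BusRd+Flush  M[L0]=67
step 20: P1: load  L4  ⟶  SSI  (L4)  txn=BusRd+Flush  M[L4]=32
step 21: P0: load  L0  ⟶  SIS  (L0)  txn=∅  M[L0]=67
step 22: P1: store L0 := 4  ⟶  IMI  (L0)  txn=BusRdX  M[L0]=67
step 23: P2: load  L0  ⟶  ISS  (L0)  txn=BusRd+Flush  M[L0]=4
step 24: P1: load  L0  ⟶  ISS  (L0)  txn=∅  M[L0]=4
step 25: P1: load  L0  ⟶  ISS  (L0)  txn=∅  M[L0]=4
step 26: P2: load  L0  ⟶  ISS  (L0)  txn=∅  M[L0]=4
step 27: P0: load  L6  ⟶  SII  (L6)  txn=BusRd  M[L6]=90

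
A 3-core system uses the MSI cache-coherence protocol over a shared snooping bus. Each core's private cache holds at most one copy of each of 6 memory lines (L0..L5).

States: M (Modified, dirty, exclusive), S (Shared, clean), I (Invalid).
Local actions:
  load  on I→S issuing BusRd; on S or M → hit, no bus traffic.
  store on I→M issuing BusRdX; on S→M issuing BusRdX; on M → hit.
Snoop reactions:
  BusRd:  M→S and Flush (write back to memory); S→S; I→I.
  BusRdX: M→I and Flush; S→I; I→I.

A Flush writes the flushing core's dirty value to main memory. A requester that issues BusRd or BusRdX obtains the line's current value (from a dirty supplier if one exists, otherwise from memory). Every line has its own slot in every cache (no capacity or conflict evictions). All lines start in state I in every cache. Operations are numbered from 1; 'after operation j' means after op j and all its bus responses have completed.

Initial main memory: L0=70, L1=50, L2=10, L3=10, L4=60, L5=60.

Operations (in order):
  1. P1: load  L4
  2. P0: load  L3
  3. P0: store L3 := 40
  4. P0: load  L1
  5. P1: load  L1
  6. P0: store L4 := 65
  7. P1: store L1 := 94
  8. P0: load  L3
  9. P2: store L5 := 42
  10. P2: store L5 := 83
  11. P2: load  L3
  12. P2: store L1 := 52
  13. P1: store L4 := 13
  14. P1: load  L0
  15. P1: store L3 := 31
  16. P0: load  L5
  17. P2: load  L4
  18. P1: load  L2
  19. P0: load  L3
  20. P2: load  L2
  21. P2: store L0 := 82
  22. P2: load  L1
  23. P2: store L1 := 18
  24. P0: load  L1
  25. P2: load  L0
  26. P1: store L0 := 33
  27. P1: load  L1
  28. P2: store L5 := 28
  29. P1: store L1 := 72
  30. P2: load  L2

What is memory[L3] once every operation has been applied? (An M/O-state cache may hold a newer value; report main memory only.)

memory[L3] = 31

step 1: P1: load  L4  ⟶  ISI  (L4)  txn=BusRd  M[L4]=60
step 2: P0: load  L3  ⟶  SII  (L3)  txn=BusRd  M[L3]=10
step 3: P0: store L3 := 40  ⟶  MII  (L3)  txn=BusRdX  M[L3]=10
step 4: P0: load  L1  ⟶  SII  (L1)  txn=BusRd  M[L1]=50
step 5: P1: load  L1  ⟶  SSI  (L1)  txn=BusRd  M[L1]=50
step 6: P0: store L4 := 65  ⟶  MII  (L4)  txn=BusRdX  M[L4]=60
step 7: P1: store L1 := 94  ⟶  IMI  (L1)  txn=BusRdX  M[L1]=50
step 8: P0: load  L3  ⟶  MII  (L3)  txn=∅  M[L3]=10
step 9: P2: store L5 := 42  ⟶  IIM  (L5)  txn=BusRdX  M[L5]=60
step 10: P2: store L5 := 83  ⟶  IIM  (L5)  txn=∅  M[L5]=60
step 11: P2: load  L3  ⟶  SIS  (L3)  txn=BusRd+Flush  M[L3]=40
step 12: P2: store L1 := 52  ⟶  IIM  (L1)  txn=BusRdX+Flush  M[L1]=94
step 13: P1: store L4 := 13  ⟶  IMI  (L4)  txn=BusRdX+Flush  M[L4]=65
step 14: P1: load  L0  ⟶  ISI  (L0)  txn=BusRd  M[L0]=70
step 15: P1: store L3 := 31  ⟶  IMI  (L3)  txn=BusRdX  M[L3]=40
step 16: P0: load  L5  ⟶  SIS  (L5)  txn=BusRd+Flush  M[L5]=83
step 17: P2: load  L4  ⟶  ISS  (L4)  txn=BusRd+Flush  M[L4]=13
step 18: P1: load  L2  ⟶  ISI  (L2)  txn=BusRd  M[L2]=10
step 19: P0: load  L3  ⟶  SSI  (L3)  txn=BusRd+Flush  M[L3]=31
step 20: P2: load  L2  ⟶  ISS  (L2)  txn=BusRd  M[L2]=10
step 21: P2: store L0 := 82  ⟶  IIM  (L0)  txn=BusRdX  M[L0]=70
step 22: P2: load  L1  ⟶  IIM  (L1)  txn=∅  M[L1]=94
step 23: P2: store L1 := 18  ⟶  IIM  (L1)  txn=∅  M[L1]=94
step 24: P0: load  L1  ⟶  SIS  (L1)  txn=BusRd+Flush  M[L1]=18
step 25: P2: load  L0  ⟶  IIM  (L0)  txn=∅  M[L0]=70
step 26: P1: store L0 := 33  ⟶  IMI  (L0)  txn=BusRdX+Flush  M[L0]=82
step 27: P1: load  L1  ⟶  SSS  (L1)  txn=BusRd  M[L1]=18
step 28: P2: store L5 := 28  ⟶  IIM  (L5)  txn=BusRdX  M[L5]=83
step 29: P1: store L1 := 72  ⟶  IMI  (L1)  txn=BusRdX  M[L1]=18
step 30: P2: load  L2  ⟶  ISS  (L2)  txn=∅  M[L2]=10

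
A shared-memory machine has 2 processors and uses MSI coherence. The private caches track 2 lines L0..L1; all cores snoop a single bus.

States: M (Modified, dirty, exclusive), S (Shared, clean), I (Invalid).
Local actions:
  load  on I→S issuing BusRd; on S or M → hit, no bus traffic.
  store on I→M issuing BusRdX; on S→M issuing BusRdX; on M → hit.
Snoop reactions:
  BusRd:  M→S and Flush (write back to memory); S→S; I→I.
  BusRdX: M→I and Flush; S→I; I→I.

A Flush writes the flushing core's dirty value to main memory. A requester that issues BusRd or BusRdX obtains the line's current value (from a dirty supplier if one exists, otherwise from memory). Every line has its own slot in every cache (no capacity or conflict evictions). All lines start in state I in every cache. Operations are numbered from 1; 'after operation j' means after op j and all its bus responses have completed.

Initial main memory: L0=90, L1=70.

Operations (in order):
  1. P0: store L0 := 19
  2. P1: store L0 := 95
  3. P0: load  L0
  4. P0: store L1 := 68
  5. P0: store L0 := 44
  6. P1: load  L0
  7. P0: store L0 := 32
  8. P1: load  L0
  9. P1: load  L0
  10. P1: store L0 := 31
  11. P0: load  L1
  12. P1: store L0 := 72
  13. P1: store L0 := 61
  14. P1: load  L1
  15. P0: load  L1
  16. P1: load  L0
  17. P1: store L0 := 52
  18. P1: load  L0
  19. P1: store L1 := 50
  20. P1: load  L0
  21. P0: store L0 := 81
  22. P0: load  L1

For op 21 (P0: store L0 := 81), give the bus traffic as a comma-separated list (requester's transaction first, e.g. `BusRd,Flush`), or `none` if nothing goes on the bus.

bus = BusRdX,Flush

[1] P0: store L0 := 19 | P0:M(19), P1:I | bus: BusRdX
[2] P1: store L0 := 95 | P0:I, P1:M(95) | bus: BusRdX,Flush
[3] P0: load  L0 | P0:S(95), P1:S(95) | bus: BusRd,Flush
[4] P0: store L1 := 68 | P0:M(68), P1:I | bus: BusRdX
[5] P0: store L0 := 44 | P0:M(44), P1:I | bus: BusRdX
[6] P1: load  L0 | P0:S(44), P1:S(44) | bus: BusRd,Flush
[7] P0: store L0 := 32 | P0:M(32), P1:I | bus: BusRdX
[8] P1: load  L0 | P0:S(32), P1:S(32) | bus: BusRd,Flush
[9] P1: load  L0 | P0:S(32), P1:S(32) | bus: none
[10] P1: store L0 := 31 | P0:I, P1:M(31) | bus: BusRdX
[11] P0: load  L1 | P0:M(68), P1:I | bus: none
[12] P1: store L0 := 72 | P0:I, P1:M(72) | bus: none
[13] P1: store L0 := 61 | P0:I, P1:M(61) | bus: none
[14] P1: load  L1 | P0:S(68), P1:S(68) | bus: BusRd,Flush
[15] P0: load  L1 | P0:S(68), P1:S(68) | bus: none
[16] P1: load  L0 | P0:I, P1:M(61) | bus: none
[17] P1: store L0 := 52 | P0:I, P1:M(52) | bus: none
[18] P1: load  L0 | P0:I, P1:M(52) | bus: none
[19] P1: store L1 := 50 | P0:I, P1:M(50) | bus: BusRdX
[20] P1: load  L0 | P0:I, P1:M(52) | bus: none
[21] P0: store L0 := 81 | P0:M(81), P1:I | bus: BusRdX,Flush
[22] P0: load  L1 | P0:S(50), P1:S(50) | bus: BusRd,Flush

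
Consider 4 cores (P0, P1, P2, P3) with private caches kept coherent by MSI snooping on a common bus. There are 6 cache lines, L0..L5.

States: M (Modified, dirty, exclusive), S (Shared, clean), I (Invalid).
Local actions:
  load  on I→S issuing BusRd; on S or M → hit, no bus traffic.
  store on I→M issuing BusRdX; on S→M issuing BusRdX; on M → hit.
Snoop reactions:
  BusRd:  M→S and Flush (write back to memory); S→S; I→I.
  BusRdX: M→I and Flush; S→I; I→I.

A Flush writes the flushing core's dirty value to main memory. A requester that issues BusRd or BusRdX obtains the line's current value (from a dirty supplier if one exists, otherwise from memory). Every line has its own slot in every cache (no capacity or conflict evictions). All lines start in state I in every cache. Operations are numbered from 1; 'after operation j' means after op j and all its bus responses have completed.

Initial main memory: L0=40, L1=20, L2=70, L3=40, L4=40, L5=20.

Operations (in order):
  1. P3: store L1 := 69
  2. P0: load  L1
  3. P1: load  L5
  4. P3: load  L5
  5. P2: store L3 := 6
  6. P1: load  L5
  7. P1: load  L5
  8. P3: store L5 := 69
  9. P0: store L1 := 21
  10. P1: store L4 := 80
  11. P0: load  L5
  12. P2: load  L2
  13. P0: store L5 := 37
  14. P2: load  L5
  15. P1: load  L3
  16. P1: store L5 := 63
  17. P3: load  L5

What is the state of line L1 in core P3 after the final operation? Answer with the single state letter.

state = I

  op1 P3: store L1 := 69 → I/I/I/M on L1; bus BusRdX; mem=20
  op2 P0: load  L1 → S/I/I/S on L1; bus BusRd Flush; mem=69
  op3 P1: load  L5 → I/S/I/I on L5; bus BusRd; mem=20
  op4 P3: load  L5 → I/S/I/S on L5; bus BusRd; mem=20
  op5 P2: store L3 := 6 → I/I/M/I on L3; bus BusRdX; mem=40
  op6 P1: load  L5 → I/S/I/S on L5; bus (none); mem=20
  op7 P1: load  L5 → I/S/I/S on L5; bus (none); mem=20
  op8 P3: store L5 := 69 → I/I/I/M on L5; bus BusRdX; mem=20
  op9 P0: store L1 := 21 → M/I/I/I on L1; bus BusRdX; mem=69
  op10 P1: store L4 := 80 → I/M/I/I on L4; bus BusRdX; mem=40
  op11 P0: load  L5 → S/I/I/S on L5; bus BusRd Flush; mem=69
  op12 P2: load  L2 → I/I/S/I on L2; bus BusRd; mem=70
  op13 P0: store L5 := 37 → M/I/I/I on L5; bus BusRdX; mem=69
  op14 P2: load  L5 → S/I/S/I on L5; bus BusRd Flush; mem=37
  op15 P1: load  L3 → I/S/S/I on L3; bus BusRd Flush; mem=6
  op16 P1: store L5 := 63 → I/M/I/I on L5; bus BusRdX; mem=37
  op17 P3: load  L5 → I/S/I/S on L5; bus BusRd Flush; mem=63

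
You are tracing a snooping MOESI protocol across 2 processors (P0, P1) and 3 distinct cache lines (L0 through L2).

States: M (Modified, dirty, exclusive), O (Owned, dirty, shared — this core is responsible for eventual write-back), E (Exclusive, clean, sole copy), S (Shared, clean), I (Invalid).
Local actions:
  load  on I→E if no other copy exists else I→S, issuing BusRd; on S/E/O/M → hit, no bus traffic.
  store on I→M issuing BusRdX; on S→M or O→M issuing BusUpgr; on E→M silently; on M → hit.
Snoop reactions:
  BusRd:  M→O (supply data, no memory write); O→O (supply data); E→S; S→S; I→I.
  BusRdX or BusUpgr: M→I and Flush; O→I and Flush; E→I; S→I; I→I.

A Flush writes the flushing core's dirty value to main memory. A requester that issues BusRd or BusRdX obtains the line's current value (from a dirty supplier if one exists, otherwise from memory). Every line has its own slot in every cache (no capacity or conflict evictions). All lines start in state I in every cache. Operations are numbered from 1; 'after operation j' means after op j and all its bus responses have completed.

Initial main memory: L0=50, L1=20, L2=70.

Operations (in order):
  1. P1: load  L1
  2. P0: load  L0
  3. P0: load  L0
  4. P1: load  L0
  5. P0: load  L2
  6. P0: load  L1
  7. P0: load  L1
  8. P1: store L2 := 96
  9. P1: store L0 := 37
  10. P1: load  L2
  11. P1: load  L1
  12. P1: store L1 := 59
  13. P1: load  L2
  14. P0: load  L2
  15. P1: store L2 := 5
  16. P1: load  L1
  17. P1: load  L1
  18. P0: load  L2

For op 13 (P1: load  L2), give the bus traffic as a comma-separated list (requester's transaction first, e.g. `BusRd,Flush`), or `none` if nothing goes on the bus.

  op1 P1: load  L1 → I/E on L1; bus BusRd; mem=20
  op2 P0: load  L0 → E/I on L0; bus BusRd; mem=50
  op3 P0: load  L0 → E/I on L0; bus (none); mem=50
  op4 P1: load  L0 → S/S on L0; bus BusRd; mem=50
  op5 P0: load  L2 → E/I on L2; bus BusRd; mem=70
  op6 P0: load  L1 → S/S on L1; bus BusRd; mem=20
  op7 P0: load  L1 → S/S on L1; bus (none); mem=20
  op8 P1: store L2 := 96 → I/M on L2; bus BusRdX; mem=70
  op9 P1: store L0 := 37 → I/M on L0; bus BusUpgr; mem=50
  op10 P1: load  L2 → I/M on L2; bus (none); mem=70
  op11 P1: load  L1 → S/S on L1; bus (none); mem=20
  op12 P1: store L1 := 59 → I/M on L1; bus BusUpgr; mem=20
  op13 P1: load  L2 → I/M on L2; bus (none); mem=70
  op14 P0: load  L2 → S/O on L2; bus BusRd; mem=70
  op15 P1: store L2 := 5 → I/M on L2; bus BusUpgr; mem=70
  op16 P1: load  L1 → I/M on L1; bus (none); mem=20
  op17 P1: load  L1 → I/M on L1; bus (none); mem=20
  op18 P0: load  L2 → S/O on L2; bus BusRd; mem=70

bus = none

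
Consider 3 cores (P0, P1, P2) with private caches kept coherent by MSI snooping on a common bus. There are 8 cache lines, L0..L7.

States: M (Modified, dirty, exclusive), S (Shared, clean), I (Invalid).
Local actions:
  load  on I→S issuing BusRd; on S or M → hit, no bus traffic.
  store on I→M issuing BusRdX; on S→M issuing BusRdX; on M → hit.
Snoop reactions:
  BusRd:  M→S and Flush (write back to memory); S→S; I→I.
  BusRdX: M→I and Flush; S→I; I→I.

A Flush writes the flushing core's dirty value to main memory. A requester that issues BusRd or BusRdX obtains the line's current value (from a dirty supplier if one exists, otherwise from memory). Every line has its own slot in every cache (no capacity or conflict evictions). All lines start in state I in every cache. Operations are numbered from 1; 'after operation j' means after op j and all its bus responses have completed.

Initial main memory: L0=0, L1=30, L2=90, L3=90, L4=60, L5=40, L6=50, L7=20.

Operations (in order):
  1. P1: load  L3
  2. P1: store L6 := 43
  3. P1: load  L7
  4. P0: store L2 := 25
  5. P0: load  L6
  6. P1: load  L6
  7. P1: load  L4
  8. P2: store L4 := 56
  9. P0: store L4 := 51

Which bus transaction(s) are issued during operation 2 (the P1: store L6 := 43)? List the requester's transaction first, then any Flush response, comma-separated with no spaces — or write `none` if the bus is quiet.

[1] P1: load  L3 | P0:I, P1:S(90), P2:I | bus: BusRd
[2] P1: store L6 := 43 | P0:I, P1:M(43), P2:I | bus: BusRdX
[3] P1: load  L7 | P0:I, P1:S(20), P2:I | bus: BusRd
[4] P0: store L2 := 25 | P0:M(25), P1:I, P2:I | bus: BusRdX
[5] P0: load  L6 | P0:S(43), P1:S(43), P2:I | bus: BusRd,Flush
[6] P1: load  L6 | P0:S(43), P1:S(43), P2:I | bus: none
[7] P1: load  L4 | P0:I, P1:S(60), P2:I | bus: BusRd
[8] P2: store L4 := 56 | P0:I, P1:I, P2:M(56) | bus: BusRdX
[9] P0: store L4 := 51 | P0:M(51), P1:I, P2:I | bus: BusRdX,Flush

bus = BusRdX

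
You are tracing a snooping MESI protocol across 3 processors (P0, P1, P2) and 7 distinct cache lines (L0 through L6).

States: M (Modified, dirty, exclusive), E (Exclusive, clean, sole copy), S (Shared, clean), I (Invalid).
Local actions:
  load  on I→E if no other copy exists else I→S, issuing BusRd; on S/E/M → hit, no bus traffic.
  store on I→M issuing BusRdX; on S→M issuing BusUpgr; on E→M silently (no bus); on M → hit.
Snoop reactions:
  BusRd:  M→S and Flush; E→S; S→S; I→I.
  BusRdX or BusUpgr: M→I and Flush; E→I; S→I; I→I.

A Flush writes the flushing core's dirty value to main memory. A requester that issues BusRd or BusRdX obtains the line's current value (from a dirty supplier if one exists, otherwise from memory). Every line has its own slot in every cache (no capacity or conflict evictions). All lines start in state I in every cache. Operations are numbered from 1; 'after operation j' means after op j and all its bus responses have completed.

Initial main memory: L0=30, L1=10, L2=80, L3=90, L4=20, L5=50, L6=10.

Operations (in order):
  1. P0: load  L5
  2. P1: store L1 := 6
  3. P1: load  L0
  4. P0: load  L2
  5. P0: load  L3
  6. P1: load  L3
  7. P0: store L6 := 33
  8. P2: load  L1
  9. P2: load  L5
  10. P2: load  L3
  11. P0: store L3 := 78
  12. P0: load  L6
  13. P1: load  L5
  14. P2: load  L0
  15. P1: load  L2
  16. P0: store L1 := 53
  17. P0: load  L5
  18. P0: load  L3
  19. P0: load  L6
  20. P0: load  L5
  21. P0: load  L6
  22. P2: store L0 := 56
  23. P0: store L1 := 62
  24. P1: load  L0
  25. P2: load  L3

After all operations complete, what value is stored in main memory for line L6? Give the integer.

memory[L6] = 10

  op1 P0: load  L5 → E/I/I on L5; bus BusRd; mem=50
  op2 P1: store L1 := 6 → I/M/I on L1; bus BusRdX; mem=10
  op3 P1: load  L0 → I/E/I on L0; bus BusRd; mem=30
  op4 P0: load  L2 → E/I/I on L2; bus BusRd; mem=80
  op5 P0: load  L3 → E/I/I on L3; bus BusRd; mem=90
  op6 P1: load  L3 → S/S/I on L3; bus BusRd; mem=90
  op7 P0: store L6 := 33 → M/I/I on L6; bus BusRdX; mem=10
  op8 P2: load  L1 → I/S/S on L1; bus BusRd Flush; mem=6
  op9 P2: load  L5 → S/I/S on L5; bus BusRd; mem=50
  op10 P2: load  L3 → S/S/S on L3; bus BusRd; mem=90
  op11 P0: store L3 := 78 → M/I/I on L3; bus BusUpgr; mem=90
  op12 P0: load  L6 → M/I/I on L6; bus (none); mem=10
  op13 P1: load  L5 → S/S/S on L5; bus BusRd; mem=50
  op14 P2: load  L0 → I/S/S on L0; bus BusRd; mem=30
  op15 P1: load  L2 → S/S/I on L2; bus BusRd; mem=80
  op16 P0: store L1 := 53 → M/I/I on L1; bus BusRdX; mem=6
  op17 P0: load  L5 → S/S/S on L5; bus (none); mem=50
  op18 P0: load  L3 → M/I/I on L3; bus (none); mem=90
  op19 P0: load  L6 → M/I/I on L6; bus (none); mem=10
  op20 P0: load  L5 → S/S/S on L5; bus (none); mem=50
  op21 P0: load  L6 → M/I/I on L6; bus (none); mem=10
  op22 P2: store L0 := 56 → I/I/M on L0; bus BusUpgr; mem=30
  op23 P0: store L1 := 62 → M/I/I on L1; bus (none); mem=6
  op24 P1: load  L0 → I/S/S on L0; bus BusRd Flush; mem=56
  op25 P2: load  L3 → S/I/S on L3; bus BusRd Flush; mem=78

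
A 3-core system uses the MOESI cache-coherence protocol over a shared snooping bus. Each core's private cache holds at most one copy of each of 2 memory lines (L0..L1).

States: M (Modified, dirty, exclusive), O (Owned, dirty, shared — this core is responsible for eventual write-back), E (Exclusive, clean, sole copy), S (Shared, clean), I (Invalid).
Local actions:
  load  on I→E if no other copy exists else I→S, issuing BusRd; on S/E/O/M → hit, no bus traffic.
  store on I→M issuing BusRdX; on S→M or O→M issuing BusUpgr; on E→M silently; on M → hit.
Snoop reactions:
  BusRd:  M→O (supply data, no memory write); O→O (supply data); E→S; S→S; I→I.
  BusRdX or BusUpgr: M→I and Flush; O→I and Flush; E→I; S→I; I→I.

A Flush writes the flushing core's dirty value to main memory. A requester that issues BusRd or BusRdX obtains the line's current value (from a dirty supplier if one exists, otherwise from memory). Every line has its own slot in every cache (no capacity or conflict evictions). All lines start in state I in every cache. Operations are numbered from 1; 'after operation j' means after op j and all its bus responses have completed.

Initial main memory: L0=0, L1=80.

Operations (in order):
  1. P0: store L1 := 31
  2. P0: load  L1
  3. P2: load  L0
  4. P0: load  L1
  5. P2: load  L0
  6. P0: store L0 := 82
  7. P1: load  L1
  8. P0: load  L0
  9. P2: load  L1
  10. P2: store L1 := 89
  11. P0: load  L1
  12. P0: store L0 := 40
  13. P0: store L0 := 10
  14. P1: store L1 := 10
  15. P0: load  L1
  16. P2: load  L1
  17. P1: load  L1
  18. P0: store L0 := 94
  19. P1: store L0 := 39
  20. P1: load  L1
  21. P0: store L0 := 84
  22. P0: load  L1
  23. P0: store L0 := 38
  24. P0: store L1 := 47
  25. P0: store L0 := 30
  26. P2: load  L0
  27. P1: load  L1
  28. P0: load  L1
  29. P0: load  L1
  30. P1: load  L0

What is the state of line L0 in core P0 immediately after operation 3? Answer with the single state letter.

state = I

step 1: P0: store L1 := 31  ⟶  MII  (L1)  txn=BusRdX  M[L1]=80
step 2: P0: load  L1  ⟶  MII  (L1)  txn=∅  M[L1]=80
step 3: P2: load  L0  ⟶  IIE  (L0)  txn=BusRd  M[L0]=0
step 4: P0: load  L1  ⟶  MII  (L1)  txn=∅  M[L1]=80
step 5: P2: load  L0  ⟶  IIE  (L0)  txn=∅  M[L0]=0
step 6: P0: store L0 := 82  ⟶  MII  (L0)  txn=BusRdX  M[L0]=0
step 7: P1: load  L1  ⟶  OSI  (L1)  txn=BusRd  M[L1]=80
step 8: P0: load  L0  ⟶  MII  (L0)  txn=∅  M[L0]=0
step 9: P2: load  L1  ⟶  OSS  (L1)  txn=BusRd  M[L1]=80
step 10: P2: store L1 := 89  ⟶  IIM  (L1)  txn=BusUpgr+Flush  M[L1]=31
step 11: P0: load  L1  ⟶  SIO  (L1)  txn=BusRd  M[L1]=31
step 12: P0: store L0 := 40  ⟶  MII  (L0)  txn=∅  M[L0]=0
step 13: P0: store L0 := 10  ⟶  MII  (L0)  txn=∅  M[L0]=0
step 14: P1: store L1 := 10  ⟶  IMI  (L1)  txn=BusRdX+Flush  M[L1]=89
step 15: P0: load  L1  ⟶  SOI  (L1)  txn=BusRd  M[L1]=89
step 16: P2: load  L1  ⟶  SOS  (L1)  txn=BusRd  M[L1]=89
step 17: P1: load  L1  ⟶  SOS  (L1)  txn=∅  M[L1]=89
step 18: P0: store L0 := 94  ⟶  MII  (L0)  txn=∅  M[L0]=0
step 19: P1: store L0 := 39  ⟶  IMI  (L0)  txn=BusRdX+Flush  M[L0]=94
step 20: P1: load  L1  ⟶  SOS  (L1)  txn=∅  M[L1]=89
step 21: P0: store L0 := 84  ⟶  MII  (L0)  txn=BusRdX+Flush  M[L0]=39
step 22: P0: load  L1  ⟶  SOS  (L1)  txn=∅  M[L1]=89
step 23: P0: store L0 := 38  ⟶  MII  (L0)  txn=∅  M[L0]=39
step 24: P0: store L1 := 47  ⟶  MII  (L1)  txn=BusUpgr+Flush  M[L1]=10
step 25: P0: store L0 := 30  ⟶  MII  (L0)  txn=∅  M[L0]=39
step 26: P2: load  L0  ⟶  OIS  (L0)  txn=BusRd  M[L0]=39
step 27: P1: load  L1  ⟶  OSI  (L1)  txn=BusRd  M[L1]=10
step 28: P0: load  L1  ⟶  OSI  (L1)  txn=∅  M[L1]=10
step 29: P0: load  L1  ⟶  OSI  (L1)  txn=∅  M[L1]=10
step 30: P1: load  L0  ⟶  OSS  (L0)  txn=BusRd  M[L0]=39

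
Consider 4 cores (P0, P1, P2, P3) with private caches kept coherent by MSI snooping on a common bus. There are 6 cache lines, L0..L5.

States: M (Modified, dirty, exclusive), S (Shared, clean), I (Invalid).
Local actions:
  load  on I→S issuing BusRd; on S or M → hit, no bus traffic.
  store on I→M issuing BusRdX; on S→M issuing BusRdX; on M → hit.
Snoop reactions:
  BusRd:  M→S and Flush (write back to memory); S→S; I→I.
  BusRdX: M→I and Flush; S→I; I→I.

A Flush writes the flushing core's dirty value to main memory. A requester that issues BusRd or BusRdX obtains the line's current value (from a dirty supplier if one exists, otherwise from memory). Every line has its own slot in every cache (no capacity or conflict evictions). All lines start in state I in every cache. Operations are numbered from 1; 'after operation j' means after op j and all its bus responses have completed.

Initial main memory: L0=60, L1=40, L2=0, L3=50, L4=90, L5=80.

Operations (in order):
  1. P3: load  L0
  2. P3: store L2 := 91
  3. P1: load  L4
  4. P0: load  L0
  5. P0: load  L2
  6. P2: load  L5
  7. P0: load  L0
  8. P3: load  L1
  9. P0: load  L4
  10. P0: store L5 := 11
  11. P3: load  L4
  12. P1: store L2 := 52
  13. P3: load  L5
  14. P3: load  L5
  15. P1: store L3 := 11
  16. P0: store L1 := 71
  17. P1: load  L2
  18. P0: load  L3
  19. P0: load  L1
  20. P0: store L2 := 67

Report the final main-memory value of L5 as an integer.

memory[L5] = 11

[1] P3: load  L0 | P0:I, P1:I, P2:I, P3:S(60) | bus: BusRd
[2] P3: store L2 := 91 | P0:I, P1:I, P2:I, P3:M(91) | bus: BusRdX
[3] P1: load  L4 | P0:I, P1:S(90), P2:I, P3:I | bus: BusRd
[4] P0: load  L0 | P0:S(60), P1:I, P2:I, P3:S(60) | bus: BusRd
[5] P0: load  L2 | P0:S(91), P1:I, P2:I, P3:S(91) | bus: BusRd,Flush
[6] P2: load  L5 | P0:I, P1:I, P2:S(80), P3:I | bus: BusRd
[7] P0: load  L0 | P0:S(60), P1:I, P2:I, P3:S(60) | bus: none
[8] P3: load  L1 | P0:I, P1:I, P2:I, P3:S(40) | bus: BusRd
[9] P0: load  L4 | P0:S(90), P1:S(90), P2:I, P3:I | bus: BusRd
[10] P0: store L5 := 11 | P0:M(11), P1:I, P2:I, P3:I | bus: BusRdX
[11] P3: load  L4 | P0:S(90), P1:S(90), P2:I, P3:S(90) | bus: BusRd
[12] P1: store L2 := 52 | P0:I, P1:M(52), P2:I, P3:I | bus: BusRdX
[13] P3: load  L5 | P0:S(11), P1:I, P2:I, P3:S(11) | bus: BusRd,Flush
[14] P3: load  L5 | P0:S(11), P1:I, P2:I, P3:S(11) | bus: none
[15] P1: store L3 := 11 | P0:I, P1:M(11), P2:I, P3:I | bus: BusRdX
[16] P0: store L1 := 71 | P0:M(71), P1:I, P2:I, P3:I | bus: BusRdX
[17] P1: load  L2 | P0:I, P1:M(52), P2:I, P3:I | bus: none
[18] P0: load  L3 | P0:S(11), P1:S(11), P2:I, P3:I | bus: BusRd,Flush
[19] P0: load  L1 | P0:M(71), P1:I, P2:I, P3:I | bus: none
[20] P0: store L2 := 67 | P0:M(67), P1:I, P2:I, P3:I | bus: BusRdX,Flush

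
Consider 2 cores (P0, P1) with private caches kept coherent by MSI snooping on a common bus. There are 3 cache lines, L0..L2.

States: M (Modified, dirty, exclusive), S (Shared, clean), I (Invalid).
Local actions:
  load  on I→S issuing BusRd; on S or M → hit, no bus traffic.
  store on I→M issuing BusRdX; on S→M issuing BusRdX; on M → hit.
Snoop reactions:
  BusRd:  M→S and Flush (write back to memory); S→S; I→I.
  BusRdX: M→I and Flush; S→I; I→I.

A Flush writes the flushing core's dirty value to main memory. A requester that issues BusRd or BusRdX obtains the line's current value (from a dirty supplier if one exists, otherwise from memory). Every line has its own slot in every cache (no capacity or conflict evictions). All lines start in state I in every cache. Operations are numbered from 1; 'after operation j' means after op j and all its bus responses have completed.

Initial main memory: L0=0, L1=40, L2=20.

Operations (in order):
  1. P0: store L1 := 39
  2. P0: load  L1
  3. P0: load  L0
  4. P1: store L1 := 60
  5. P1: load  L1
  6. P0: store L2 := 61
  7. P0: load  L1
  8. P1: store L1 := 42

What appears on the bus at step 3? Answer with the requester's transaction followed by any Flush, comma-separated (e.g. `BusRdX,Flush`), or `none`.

[1] P0: store L1 := 39 | P0:M(39), P1:I | bus: BusRdX
[2] P0: load  L1 | P0:M(39), P1:I | bus: none
[3] P0: load  L0 | P0:S(0), P1:I | bus: BusRd
[4] P1: store L1 := 60 | P0:I, P1:M(60) | bus: BusRdX,Flush
[5] P1: load  L1 | P0:I, P1:M(60) | bus: none
[6] P0: store L2 := 61 | P0:M(61), P1:I | bus: BusRdX
[7] P0: load  L1 | P0:S(60), P1:S(60) | bus: BusRd,Flush
[8] P1: store L1 := 42 | P0:I, P1:M(42) | bus: BusRdX

bus = BusRd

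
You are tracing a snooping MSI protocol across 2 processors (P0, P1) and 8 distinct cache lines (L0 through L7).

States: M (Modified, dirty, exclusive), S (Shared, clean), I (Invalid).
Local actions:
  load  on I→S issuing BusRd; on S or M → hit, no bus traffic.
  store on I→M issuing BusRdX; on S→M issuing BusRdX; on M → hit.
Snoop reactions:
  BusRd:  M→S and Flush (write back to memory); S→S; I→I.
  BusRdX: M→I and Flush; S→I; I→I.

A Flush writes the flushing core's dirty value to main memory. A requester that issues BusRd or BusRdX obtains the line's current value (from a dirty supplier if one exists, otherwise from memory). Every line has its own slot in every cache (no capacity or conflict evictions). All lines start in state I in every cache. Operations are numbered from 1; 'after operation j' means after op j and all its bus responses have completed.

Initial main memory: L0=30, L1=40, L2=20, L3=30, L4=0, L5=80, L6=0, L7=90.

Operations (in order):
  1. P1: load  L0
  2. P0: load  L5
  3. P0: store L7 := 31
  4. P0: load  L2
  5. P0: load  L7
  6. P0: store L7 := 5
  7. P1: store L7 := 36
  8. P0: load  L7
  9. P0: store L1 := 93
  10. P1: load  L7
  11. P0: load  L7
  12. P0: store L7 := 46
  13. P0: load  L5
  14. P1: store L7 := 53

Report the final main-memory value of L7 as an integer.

[1] P1: load  L0 | P0:I, P1:S(30) | bus: BusRd
[2] P0: load  L5 | P0:S(80), P1:I | bus: BusRd
[3] P0: store L7 := 31 | P0:M(31), P1:I | bus: BusRdX
[4] P0: load  L2 | P0:S(20), P1:I | bus: BusRd
[5] P0: load  L7 | P0:M(31), P1:I | bus: none
[6] P0: store L7 := 5 | P0:M(5), P1:I | bus: none
[7] P1: store L7 := 36 | P0:I, P1:M(36) | bus: BusRdX,Flush
[8] P0: load  L7 | P0:S(36), P1:S(36) | bus: BusRd,Flush
[9] P0: store L1 := 93 | P0:M(93), P1:I | bus: BusRdX
[10] P1: load  L7 | P0:S(36), P1:S(36) | bus: none
[11] P0: load  L7 | P0:S(36), P1:S(36) | bus: none
[12] P0: store L7 := 46 | P0:M(46), P1:I | bus: BusRdX
[13] P0: load  L5 | P0:S(80), P1:I | bus: none
[14] P1: store L7 := 53 | P0:I, P1:M(53) | bus: BusRdX,Flush

memory[L7] = 46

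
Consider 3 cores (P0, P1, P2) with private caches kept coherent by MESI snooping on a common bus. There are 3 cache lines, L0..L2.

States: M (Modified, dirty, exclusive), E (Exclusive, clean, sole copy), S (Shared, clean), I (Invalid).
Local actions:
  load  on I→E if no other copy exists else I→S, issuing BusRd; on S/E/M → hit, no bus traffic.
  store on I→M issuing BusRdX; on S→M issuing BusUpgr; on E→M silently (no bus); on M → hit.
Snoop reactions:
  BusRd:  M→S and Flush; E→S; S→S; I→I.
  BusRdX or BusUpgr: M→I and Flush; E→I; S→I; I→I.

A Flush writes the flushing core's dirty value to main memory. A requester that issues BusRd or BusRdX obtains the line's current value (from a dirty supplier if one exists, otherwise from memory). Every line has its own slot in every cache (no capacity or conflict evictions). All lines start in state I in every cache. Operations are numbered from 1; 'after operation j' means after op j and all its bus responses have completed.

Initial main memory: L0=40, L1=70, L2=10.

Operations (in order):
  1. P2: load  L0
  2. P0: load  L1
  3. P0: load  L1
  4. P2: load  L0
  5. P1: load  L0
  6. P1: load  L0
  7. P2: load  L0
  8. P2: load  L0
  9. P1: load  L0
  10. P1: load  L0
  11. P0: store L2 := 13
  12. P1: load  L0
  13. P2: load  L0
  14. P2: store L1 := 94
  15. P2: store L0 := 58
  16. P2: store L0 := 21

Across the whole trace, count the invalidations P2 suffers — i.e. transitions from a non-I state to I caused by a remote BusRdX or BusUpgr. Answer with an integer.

invalidations = 0

  op1 P2: load  L0 → I/I/E on L0; bus BusRd; mem=40
  op2 P0: load  L1 → E/I/I on L1; bus BusRd; mem=70
  op3 P0: load  L1 → E/I/I on L1; bus (none); mem=70
  op4 P2: load  L0 → I/I/E on L0; bus (none); mem=40
  op5 P1: load  L0 → I/S/S on L0; bus BusRd; mem=40
  op6 P1: load  L0 → I/S/S on L0; bus (none); mem=40
  op7 P2: load  L0 → I/S/S on L0; bus (none); mem=40
  op8 P2: load  L0 → I/S/S on L0; bus (none); mem=40
  op9 P1: load  L0 → I/S/S on L0; bus (none); mem=40
  op10 P1: load  L0 → I/S/S on L0; bus (none); mem=40
  op11 P0: store L2 := 13 → M/I/I on L2; bus BusRdX; mem=10
  op12 P1: load  L0 → I/S/S on L0; bus (none); mem=40
  op13 P2: load  L0 → I/S/S on L0; bus (none); mem=40
  op14 P2: store L1 := 94 → I/I/M on L1; bus BusRdX; mem=70
  op15 P2: store L0 := 58 → I/I/M on L0; bus BusUpgr; mem=40
  op16 P2: store L0 := 21 → I/I/M on L0; bus (none); mem=40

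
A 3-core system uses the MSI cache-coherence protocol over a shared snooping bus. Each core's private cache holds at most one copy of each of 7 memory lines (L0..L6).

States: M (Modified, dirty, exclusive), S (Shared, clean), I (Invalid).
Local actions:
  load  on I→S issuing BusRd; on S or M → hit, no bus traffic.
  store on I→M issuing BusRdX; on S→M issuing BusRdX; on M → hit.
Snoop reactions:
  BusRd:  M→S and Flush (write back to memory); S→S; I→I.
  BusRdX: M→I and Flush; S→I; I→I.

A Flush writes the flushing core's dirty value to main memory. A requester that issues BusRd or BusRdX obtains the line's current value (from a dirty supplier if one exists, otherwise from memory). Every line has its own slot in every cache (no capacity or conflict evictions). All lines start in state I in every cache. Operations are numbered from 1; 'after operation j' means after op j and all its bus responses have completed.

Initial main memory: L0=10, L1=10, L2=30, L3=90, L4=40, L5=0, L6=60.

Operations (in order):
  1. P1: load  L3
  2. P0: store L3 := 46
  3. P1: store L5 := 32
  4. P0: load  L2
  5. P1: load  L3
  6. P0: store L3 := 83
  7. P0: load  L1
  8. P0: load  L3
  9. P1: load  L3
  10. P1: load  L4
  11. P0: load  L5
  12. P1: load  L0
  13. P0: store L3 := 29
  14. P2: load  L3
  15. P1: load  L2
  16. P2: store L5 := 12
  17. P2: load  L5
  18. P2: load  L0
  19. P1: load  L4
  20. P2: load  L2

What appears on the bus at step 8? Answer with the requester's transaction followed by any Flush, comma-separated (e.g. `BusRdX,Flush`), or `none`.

bus = none

  op1 P1: load  L3 → I/S/I on L3; bus BusRd; mem=90
  op2 P0: store L3 := 46 → M/I/I on L3; bus BusRdX; mem=90
  op3 P1: store L5 := 32 → I/M/I on L5; bus BusRdX; mem=0
  op4 P0: load  L2 → S/I/I on L2; bus BusRd; mem=30
  op5 P1: load  L3 → S/S/I on L3; bus BusRd Flush; mem=46
  op6 P0: store L3 := 83 → M/I/I on L3; bus BusRdX; mem=46
  op7 P0: load  L1 → S/I/I on L1; bus BusRd; mem=10
  op8 P0: load  L3 → M/I/I on L3; bus (none); mem=46
  op9 P1: load  L3 → S/S/I on L3; bus BusRd Flush; mem=83
  op10 P1: load  L4 → I/S/I on L4; bus BusRd; mem=40
  op11 P0: load  L5 → S/S/I on L5; bus BusRd Flush; mem=32
  op12 P1: load  L0 → I/S/I on L0; bus BusRd; mem=10
  op13 P0: store L3 := 29 → M/I/I on L3; bus BusRdX; mem=83
  op14 P2: load  L3 → S/I/S on L3; bus BusRd Flush; mem=29
  op15 P1: load  L2 → S/S/I on L2; bus BusRd; mem=30
  op16 P2: store L5 := 12 → I/I/M on L5; bus BusRdX; mem=32
  op17 P2: load  L5 → I/I/M on L5; bus (none); mem=32
  op18 P2: load  L0 → I/S/S on L0; bus BusRd; mem=10
  op19 P1: load  L4 → I/S/I on L4; bus (none); mem=40
  op20 P2: load  L2 → S/S/S on L2; bus BusRd; mem=30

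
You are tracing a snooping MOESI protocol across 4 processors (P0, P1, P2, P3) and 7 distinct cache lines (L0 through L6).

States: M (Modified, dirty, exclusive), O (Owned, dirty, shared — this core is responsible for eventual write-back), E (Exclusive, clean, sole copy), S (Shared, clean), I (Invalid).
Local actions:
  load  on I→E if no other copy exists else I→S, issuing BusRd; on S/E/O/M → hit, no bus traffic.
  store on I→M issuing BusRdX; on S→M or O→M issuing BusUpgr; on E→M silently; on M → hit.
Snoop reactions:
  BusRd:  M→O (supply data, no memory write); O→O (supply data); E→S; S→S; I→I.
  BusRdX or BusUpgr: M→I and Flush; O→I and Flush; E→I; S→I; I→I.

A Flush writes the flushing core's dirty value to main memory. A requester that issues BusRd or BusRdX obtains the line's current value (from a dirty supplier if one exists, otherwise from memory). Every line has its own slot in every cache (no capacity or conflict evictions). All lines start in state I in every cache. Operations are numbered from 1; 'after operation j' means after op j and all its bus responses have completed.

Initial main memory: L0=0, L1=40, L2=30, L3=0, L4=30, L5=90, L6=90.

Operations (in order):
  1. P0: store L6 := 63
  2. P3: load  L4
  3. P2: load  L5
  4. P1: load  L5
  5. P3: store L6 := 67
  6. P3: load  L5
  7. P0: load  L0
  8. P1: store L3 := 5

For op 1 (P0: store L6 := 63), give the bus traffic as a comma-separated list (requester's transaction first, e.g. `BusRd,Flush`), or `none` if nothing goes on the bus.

[1] P0: store L6 := 63 | P0:M(63), P1:I, P2:I, P3:I | bus: BusRdX
[2] P3: load  L4 | P0:I, P1:I, P2:I, P3:E(30) | bus: BusRd
[3] P2: load  L5 | P0:I, P1:I, P2:E(90), P3:I | bus: BusRd
[4] P1: load  L5 | P0:I, P1:S(90), P2:S(90), P3:I | bus: BusRd
[5] P3: store L6 := 67 | P0:I, P1:I, P2:I, P3:M(67) | bus: BusRdX,Flush
[6] P3: load  L5 | P0:I, P1:S(90), P2:S(90), P3:S(90) | bus: BusRd
[7] P0: load  L0 | P0:E(0), P1:I, P2:I, P3:I | bus: BusRd
[8] P1: store L3 := 5 | P0:I, P1:M(5), P2:I, P3:I | bus: BusRdX

bus = BusRdX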